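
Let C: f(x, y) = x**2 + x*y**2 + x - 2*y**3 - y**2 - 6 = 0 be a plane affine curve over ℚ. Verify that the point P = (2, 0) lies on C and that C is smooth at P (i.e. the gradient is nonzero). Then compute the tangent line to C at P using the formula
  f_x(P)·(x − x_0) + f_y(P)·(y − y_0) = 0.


Tangent line at P: 5*x - 10 = 0.

Step 1: f(2, 0) = 0, so P lies on C.
Step 2: partial derivatives
  f_x(x, y) = 2*x + y**2 + 1, f_y(x, y) = 2*x*y - 6*y**2 - 2*y.
  f_x(P) = 5, f_y(P) = 0 (gradient nonzero, so P is smooth).
Step 3: tangent line at P: 5·(x − 2) + 0·(y − 0) = 0.
Expanding: 5*x - 10 = 0.


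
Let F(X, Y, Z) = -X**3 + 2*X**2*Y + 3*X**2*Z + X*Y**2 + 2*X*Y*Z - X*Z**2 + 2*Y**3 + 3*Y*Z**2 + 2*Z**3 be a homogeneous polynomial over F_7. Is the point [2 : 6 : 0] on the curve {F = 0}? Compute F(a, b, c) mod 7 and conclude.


F(2,6,0) ≡ 5 (mod 7); P is NOT on the curve.

Evaluate F(2, 6, 0) term-by-term (mod 7).
  -X**3 ↦ -1·8·1·1 = -8
  2*X**2*Y ↦ 2·4·6·1 = 48
  3*X**2*Z ↦ 3·4·1·0 = 0
  X*Y**2 ↦ 1·2·36·1 = 72
  2*X*Y*Z ↦ 2·2·6·0 = 0
  -X*Z**2 ↦ -1·2·1·0 = 0
  2*Y**3 ↦ 2·1·216·1 = 432
  3*Y*Z**2 ↦ 3·1·6·0 = 0
  2*Z**3 ↦ 2·1·1·0 = 0
Sum: F(2, 6, 0) = (-8) + (48) + (0) + (72) + (0) + (0) + (432) + (0) + (0) = 544.
Reducing mod 7: 544 ≡ 5 (mod 7).
Since F(a, b, c) ≡ 5 ≠ 0 (mod 7), P does NOT lie on the curve.


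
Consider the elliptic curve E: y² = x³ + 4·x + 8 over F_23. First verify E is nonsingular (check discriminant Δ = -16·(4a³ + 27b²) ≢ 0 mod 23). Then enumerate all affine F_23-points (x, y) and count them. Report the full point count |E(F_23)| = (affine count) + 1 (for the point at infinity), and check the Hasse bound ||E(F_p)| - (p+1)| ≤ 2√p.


Affine points = {(0, 10), (0, 13), (1, 6), (1, 17), (2, 1), (2, 22), (3, 1), (3, 22), (6, 8), (6, 15), (8, 0), (10, 6), (10, 17), (11, 7), (11, 16), (12, 6), (12, 17), (13, 7), (13, 16), (14, 5), (14, 18), (15, 4), (15, 19), (18, 1), (18, 22), (22, 7), (22, 16)}; affine count = 27; |E(F_23)| = 28.

Discriminant check: Δ ∝ 4a³ + 27b² = 4·4³ + 27·8² = 4·64 + 27·64 ≡ 6 (mod 23). Nonzero ⇒ E is nonsingular.
For each x ∈ F_23, compute rhs = x³ + 4·x + 8 mod 23, then count y ∈ F_23 with y² ≡ rhs.
  x = 0: rhs = 8, matching y values: 10, 13 (2 points).
  x = 1: rhs = 13, matching y values: 6, 17 (2 points).
  x = 2: rhs = 1, matching y values: 1, 22 (2 points).
  x = 3: rhs = 1, matching y values: 1, 22 (2 points).
  x = 4: rhs = 19, matching y values: none (0 points).
  x = 5: rhs = 15, matching y values: none (0 points).
  x = 6: rhs = 18, matching y values: 8, 15 (2 points).
  x = 7: rhs = 11, matching y values: none (0 points).
  x = 8: rhs = 0, matching y values: 0 (1 points).
  x = 9: rhs = 14, matching y values: none (0 points).
  x = 10: rhs = 13, matching y values: 6, 17 (2 points).
  x = 11: rhs = 3, matching y values: 7, 16 (2 points).
  x = 12: rhs = 13, matching y values: 6, 17 (2 points).
  x = 13: rhs = 3, matching y values: 7, 16 (2 points).
  x = 14: rhs = 2, matching y values: 5, 18 (2 points).
  x = 15: rhs = 16, matching y values: 4, 19 (2 points).
  x = 16: rhs = 5, matching y values: none (0 points).
  x = 17: rhs = 21, matching y values: none (0 points).
  x = 18: rhs = 1, matching y values: 1, 22 (2 points).
  x = 19: rhs = 20, matching y values: none (0 points).
  x = 20: rhs = 15, matching y values: none (0 points).
  x = 21: rhs = 15, matching y values: none (0 points).
  x = 22: rhs = 3, matching y values: 7, 16 (2 points).
Total affine count: 27.
Full point count |E(F_23)| = 27 + 1 = 28.
Hasse bound: |28 − (23+1)| = |4| = 4 ≤ 2√23 ≈ 9.5917 ✓.


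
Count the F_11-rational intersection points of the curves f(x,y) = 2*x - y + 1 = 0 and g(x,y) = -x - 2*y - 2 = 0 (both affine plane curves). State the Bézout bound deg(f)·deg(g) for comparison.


Common zeros: {(8, 6)}; count = 1; Bézout bound = 1.

deg(f) = 1, deg(g) = 1, so Bézout bound = 1.
Scan x ∈ F_11. For each x, list the y ∈ F_11 with f(x, y) ≡ 0 and those with g(x, y) ≡ 0 (mod 11); the common zeros in that column are the intersection.
  x = 0: f ≡ 0 at y ∈ {1}; g ≡ 0 at y ∈ {10}; common: ∅.
  x = 1: f ≡ 0 at y ∈ {3}; g ≡ 0 at y ∈ {4}; common: ∅.
  x = 2: f ≡ 0 at y ∈ {5}; g ≡ 0 at y ∈ {9}; common: ∅.
  x = 3: f ≡ 0 at y ∈ {7}; g ≡ 0 at y ∈ {3}; common: ∅.
  x = 4: f ≡ 0 at y ∈ {9}; g ≡ 0 at y ∈ {8}; common: ∅.
  x = 5: f ≡ 0 at y ∈ {0}; g ≡ 0 at y ∈ {2}; common: ∅.
  x = 6: f ≡ 0 at y ∈ {2}; g ≡ 0 at y ∈ {7}; common: ∅.
  x = 7: f ≡ 0 at y ∈ {4}; g ≡ 0 at y ∈ {1}; common: ∅.
  x = 8: f ≡ 0 at y ∈ {6}; g ≡ 0 at y ∈ {6}; common: {6}.
  x = 9: f ≡ 0 at y ∈ {8}; g ≡ 0 at y ∈ {0}; common: ∅.
  x = 10: f ≡ 0 at y ∈ {10}; g ≡ 0 at y ∈ {5}; common: ∅.
Collecting: common zeros = {(8, 6)}, so the count is 1.
Comparison with the Bézout bound: 1 ≤ 1 = deg(f)·deg(g), as expected for curves with no common component (the bound is attained).


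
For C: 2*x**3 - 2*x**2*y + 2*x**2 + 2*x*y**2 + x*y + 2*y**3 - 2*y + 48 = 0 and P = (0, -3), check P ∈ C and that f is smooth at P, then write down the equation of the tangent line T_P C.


Tangent line at P: 15*x + 52*y + 156 = 0.

Step 1: f(0, -3) = 0, so P lies on C.
Step 2: partial derivatives
  f_x(x, y) = 6*x**2 - 4*x*y + 4*x + 2*y**2 + y, f_y(x, y) = -2*x**2 + 4*x*y + x + 6*y**2 - 2.
  f_x(P) = 15, f_y(P) = 52 (gradient nonzero, so P is smooth).
Step 3: tangent line at P: 15·(x − 0) + 52·(y − -3) = 0.
Expanding: 15*x + 52*y + 156 = 0.


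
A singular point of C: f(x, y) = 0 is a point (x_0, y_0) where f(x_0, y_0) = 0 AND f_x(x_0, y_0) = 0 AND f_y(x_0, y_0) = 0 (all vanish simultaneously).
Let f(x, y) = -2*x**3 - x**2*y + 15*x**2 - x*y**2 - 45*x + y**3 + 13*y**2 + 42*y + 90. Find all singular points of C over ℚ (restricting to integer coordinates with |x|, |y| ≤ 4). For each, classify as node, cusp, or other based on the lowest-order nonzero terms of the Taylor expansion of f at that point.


Singular points: {(3, -3)}; classification: cusp.

Compute partial derivatives:
  f_x = -6*x**2 - 2*x*y + 30*x - y**2 - 45.
  f_y = -x**2 - 2*x*y + 3*y**2 + 26*y + 42.
Scan x_0 ∈ {−4, ..., 4}. For each x_0, f_y(x_0, y) is a polynomial in y; find its integer roots y ∈ {−4, ..., 4}, then test f_x and f at those candidates.
  x = -4: f_y(-4, y) = 3*y**2 + 34*y + 26; no integer root y with |y| ≤ 4.
  x = -3: f_y(-3, y) = 3*y**2 + 32*y + 33; no integer root y with |y| ≤ 4.
  x = -2: f_y(-2, y) = 3*y**2 + 30*y + 38; no integer root y with |y| ≤ 4.
  x = -1: f_y(-1, y) = 3*y**2 + 28*y + 41; no integer root y with |y| ≤ 4.
  x = 0: f_y(0, y) = 3*y**2 + 26*y + 42; no integer root y with |y| ≤ 4.
  x = 1: f_y(1, y) = 3*y**2 + 24*y + 41; no integer root y with |y| ≤ 4.
  x = 2: f_y(2, y) = 3*y**2 + 22*y + 38; no integer root y with |y| ≤ 4.
  x = 3: f_y(3, y) = 3*y**2 + 20*y + 33; vanishes at y ∈ {-3}. (3, -3): f_x = 0, f = 0 — SINGULAR.
  x = 4: f_y(4, y) = 3*y**2 + 18*y + 26; no integer root y with |y| ≤ 4.
Only singular point on the grid: (3, -3).
Classify: substitute x = 3 + u, y = -3 + v and expand: f = -2*u**3 - u**2*v - u*v**2 + v**3 + v**2.
No constant or linear terms (consistent with a singular point). Quadratic part: v**2. Cubic part: -2*u**3 - u**2*v - u*v**2 + v**3.
The quadratic part v**2 is a perfect square, so there is a single (double) tangent line v = 0, i.e. y = -3. Restricting the cubic part to that line (v = 0) leaves -2*u**3 ≠ 0, so f is not divisible by v and the branch is v² ≈ 2*u**3 to lowest order — this is a cusp.
Classification: cusp.


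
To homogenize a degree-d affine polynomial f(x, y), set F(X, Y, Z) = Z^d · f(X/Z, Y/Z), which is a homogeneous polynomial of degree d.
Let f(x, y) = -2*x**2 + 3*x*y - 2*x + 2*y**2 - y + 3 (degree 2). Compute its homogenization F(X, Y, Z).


F(X, Y, Z) = -2*X**2 + 3*X*Y - 2*X*Z + 2*Y**2 - Y*Z + 3*Z**2

deg(f) = 2.
Substitute x = X/Z, y = Y/Z into f, then multiply by Z^2.
  monomial -2·x^2·y^0 ↦ -2·X^2·Y^0·Z^0.
  monomial 3·x^1·y^1 ↦ 3·X^1·Y^1·Z^0.
  monomial -2·x^1·y^0 ↦ -2·X^1·Y^0·Z^1.
  monomial 2·x^0·y^2 ↦ 2·X^0·Y^2·Z^0.
  monomial -1·x^0·y^1 ↦ -1·X^0·Y^1·Z^1.
  monomial 3·x^0·y^0 ↦ 3·X^0·Y^0·Z^2.
Collecting: F(X, Y, Z) = -2*X**2 + 3*X*Y - 2*X*Z + 2*Y**2 - Y*Z + 3*Z**2.


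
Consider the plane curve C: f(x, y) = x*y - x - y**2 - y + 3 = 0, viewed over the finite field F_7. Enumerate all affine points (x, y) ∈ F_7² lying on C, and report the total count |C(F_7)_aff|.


Affine F_7-points: {(1, 3), (1, 4), (3, 0), (3, 2), (5, 5), (5, 6)}; count = 6.

For each of the 49 pairs (x, y) ∈ F_7², evaluate f(x, y) mod 7. Record the zeros.
  x = 0: [0↦3, 1↦1, 2↦4, 3↦5, 4↦4, 5↦1, 6↦3]  zeros at y ∈ ∅
  x = 1: [0↦2, 1↦1, 2↦5, 3↦0, 4↦0, 5↦5, 6↦1]  zeros at y ∈ {3, 4}
  x = 2: [0↦1, 1↦1, 2↦6, 3↦2, 4↦3, 5↦2, 6↦6]  zeros at y ∈ ∅
  x = 3: [0↦0, 1↦1, 2↦0, 3↦4, 4↦6, 5↦6, 6↦4]  zeros at y ∈ {0, 2}
  x = 4: [0↦6, 1↦1, 2↦1, 3↦6, 4↦2, 5↦3, 6↦2]  zeros at y ∈ ∅
  x = 5: [0↦5, 1↦1, 2↦2, 3↦1, 4↦5, 5↦0, 6↦0]  zeros at y ∈ {5, 6}
  x = 6: [0↦4, 1↦1, 2↦3, 3↦3, 4↦1, 5↦4, 6↦5]  zeros at y ∈ ∅
Collecting zeros: affine points = {(1, 3), (1, 4), (3, 0), (3, 2), (5, 5), (5, 6)}.
Total count |C(F_7)_aff| = 6.


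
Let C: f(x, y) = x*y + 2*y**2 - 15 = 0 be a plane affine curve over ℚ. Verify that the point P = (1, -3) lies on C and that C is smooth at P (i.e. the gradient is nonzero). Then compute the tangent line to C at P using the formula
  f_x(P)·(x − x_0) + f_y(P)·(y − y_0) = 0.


Tangent line at P: -3*x - 11*y - 30 = 0.

Step 1: f(1, -3) = 0, so P lies on C.
Step 2: partial derivatives
  f_x(x, y) = y, f_y(x, y) = x + 4*y.
  f_x(P) = -3, f_y(P) = -11 (gradient nonzero, so P is smooth).
Step 3: tangent line at P: -3·(x − 1) + -11·(y − -3) = 0.
Expanding: -3*x - 11*y - 30 = 0.


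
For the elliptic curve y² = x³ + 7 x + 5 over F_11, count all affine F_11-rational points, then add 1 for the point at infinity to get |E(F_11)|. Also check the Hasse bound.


Affine points = {(0, 4), (0, 7), (2, 4), (2, 7), (3, 3), (3, 8), (4, 3), (4, 8), (5, 0), (7, 1), (7, 10), (8, 1), (8, 10), (9, 4), (9, 7)}; affine count = 15; |E(F_11)| = 16.

Discriminant check: Δ ∝ 4a³ + 27b² = 4·7³ + 27·5² = 4·343 + 27·25 ≡ 1 (mod 11). Nonzero ⇒ E is nonsingular.
For each x ∈ F_11, compute rhs = x³ + 7·x + 5 mod 11, then count y ∈ F_11 with y² ≡ rhs.
  x = 0: rhs = 5, matching y values: 4, 7 (2 points).
  x = 1: rhs = 2, matching y values: none (0 points).
  x = 2: rhs = 5, matching y values: 4, 7 (2 points).
  x = 3: rhs = 9, matching y values: 3, 8 (2 points).
  x = 4: rhs = 9, matching y values: 3, 8 (2 points).
  x = 5: rhs = 0, matching y values: 0 (1 points).
  x = 6: rhs = 10, matching y values: none (0 points).
  x = 7: rhs = 1, matching y values: 1, 10 (2 points).
  x = 8: rhs = 1, matching y values: 1, 10 (2 points).
  x = 9: rhs = 5, matching y values: 4, 7 (2 points).
  x = 10: rhs = 8, matching y values: none (0 points).
Total affine count: 15.
Full point count |E(F_11)| = 15 + 1 = 16.
Hasse bound: |16 − (11+1)| = |4| = 4 ≤ 2√11 ≈ 6.6332 ✓.


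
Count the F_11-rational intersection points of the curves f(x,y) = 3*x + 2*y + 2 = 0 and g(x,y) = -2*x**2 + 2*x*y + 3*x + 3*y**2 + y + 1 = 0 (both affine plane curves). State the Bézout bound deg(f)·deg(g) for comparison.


Common zeros: ∅; count = 0; Bézout bound = 2.

deg(f) = 1, deg(g) = 2, so Bézout bound = 2.
Scan x ∈ F_11. For each x, list the y ∈ F_11 with f(x, y) ≡ 0 and those with g(x, y) ≡ 0 (mod 11); the common zeros in that column are the intersection.
  x = 0: f ≡ 0 at y ∈ {10}; g ≡ 0 at y ∈ {9}; common: ∅.
  x = 1: f ≡ 0 at y ∈ {3}; g ≡ 0 at y ∈ ∅; common: ∅.
  x = 2: f ≡ 0 at y ∈ {7}; g ≡ 0 at y ∈ {5, 8}; common: ∅.
  x = 3: f ≡ 0 at y ∈ {0}; g ≡ 0 at y ∈ ∅; common: ∅.
  x = 4: f ≡ 0 at y ∈ {4}; g ≡ 0 at y ∈ {2, 6}; common: ∅.
  x = 5: f ≡ 0 at y ∈ {8}; g ≡ 0 at y ∈ {2, 9}; common: ∅.
  x = 6: f ≡ 0 at y ∈ {1}; g ≡ 0 at y ∈ ∅; common: ∅.
  x = 7: f ≡ 0 at y ∈ {5}; g ≡ 0 at y ∈ {7, 10}; common: ∅.
  x = 8: f ≡ 0 at y ∈ {9}; g ≡ 0 at y ∈ ∅; common: ∅.
  x = 9: f ≡ 0 at y ∈ {2}; g ≡ 0 at y ∈ {6}; common: ∅.
  x = 10: f ≡ 0 at y ∈ {6}; g ≡ 0 at y ∈ {5, 10}; common: ∅.
Collecting: common zeros = ∅, so the count is 0.
Comparison with the Bézout bound: 0 ≤ 2 = deg(f)·deg(g), as expected for curves with no common component (the affine F_11-count falls short of the bound because intersections may lie at infinity, over extension fields, or carry multiplicity).


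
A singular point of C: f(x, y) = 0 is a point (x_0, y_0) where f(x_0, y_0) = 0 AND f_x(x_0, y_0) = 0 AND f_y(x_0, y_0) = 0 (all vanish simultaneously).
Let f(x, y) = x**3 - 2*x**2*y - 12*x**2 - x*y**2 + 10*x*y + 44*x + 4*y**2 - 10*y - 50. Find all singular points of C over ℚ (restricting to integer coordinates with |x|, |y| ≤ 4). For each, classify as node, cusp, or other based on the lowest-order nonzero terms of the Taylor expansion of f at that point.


Singular points: {(3, -1)}; classification: node.

Compute partial derivatives:
  f_x = 3*x**2 - 4*x*y - 24*x - y**2 + 10*y + 44.
  f_y = -2*x**2 - 2*x*y + 10*x + 8*y - 10.
Scan x_0 ∈ {−4, ..., 4}. For each x_0, f_y(x_0, y) is a polynomial in y; find its integer roots y ∈ {−4, ..., 4}, then test f_x and f at those candidates.
  x = -4: f_y(-4, y) = 16*y - 82; no integer root y with |y| ≤ 4.
  x = -3: f_y(-3, y) = 14*y - 58; no integer root y with |y| ≤ 4.
  x = -2: f_y(-2, y) = 12*y - 38; no integer root y with |y| ≤ 4.
  x = -1: f_y(-1, y) = 10*y - 22; no integer root y with |y| ≤ 4.
  x = 0: f_y(0, y) = 8*y - 10; no integer root y with |y| ≤ 4.
  x = 1: f_y(1, y) = 6*y - 2; no integer root y with |y| ≤ 4.
  x = 2: f_y(2, y) = 4*y + 2; no integer root y with |y| ≤ 4.
  x = 3: f_y(3, y) = 2*y + 2; vanishes at y ∈ {-1}. (3, -1): f_x = 0, f = 0 — SINGULAR.
  x = 4: f_y(4, y) = -2; no integer root y with |y| ≤ 4.
Only singular point on the grid: (3, -1).
Classify: substitute x = 3 + u, y = -1 + v and expand: f = u**3 - 2*u**2*v - u**2 - u*v**2 + v**2.
No constant or linear terms (consistent with a singular point). Quadratic part: -u**2 + v**2. Cubic part: u**3 - 2*u**2*v - u*v**2.
The quadratic part v**2 - u**2 = (v − u)(v + u) splits into two distinct linear factors, so there are two distinct tangent lines y − -1 = ±(x − 3) — this is a node (ordinary double point).
Classification: node.


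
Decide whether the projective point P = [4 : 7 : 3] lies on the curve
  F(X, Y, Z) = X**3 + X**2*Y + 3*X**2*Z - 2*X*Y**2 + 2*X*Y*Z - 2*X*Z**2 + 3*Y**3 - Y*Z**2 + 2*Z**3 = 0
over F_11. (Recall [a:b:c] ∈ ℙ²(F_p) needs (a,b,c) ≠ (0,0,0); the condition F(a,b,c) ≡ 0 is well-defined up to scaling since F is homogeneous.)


F(4,7,3) ≡ 10 (mod 11); P is NOT on the curve.

Evaluate F(4, 7, 3) term-by-term (mod 11).
  X**3 ↦ 1·64·1·1 = 64
  X**2*Y ↦ 1·16·7·1 = 112
  3*X**2*Z ↦ 3·16·1·3 = 144
  -2*X*Y**2 ↦ -2·4·49·1 = -392
  2*X*Y*Z ↦ 2·4·7·3 = 168
  -2*X*Z**2 ↦ -2·4·1·9 = -72
  3*Y**3 ↦ 3·1·343·1 = 1029
  -Y*Z**2 ↦ -1·1·7·9 = -63
  2*Z**3 ↦ 2·1·1·27 = 54
Sum: F(4, 7, 3) = (64) + (112) + (144) + (-392) + (168) + (-72) + (1029) + (-63) + (54) = 1044.
Reducing mod 11: 1044 ≡ 10 (mod 11).
Since F(a, b, c) ≡ 10 ≠ 0 (mod 11), P does NOT lie on the curve.


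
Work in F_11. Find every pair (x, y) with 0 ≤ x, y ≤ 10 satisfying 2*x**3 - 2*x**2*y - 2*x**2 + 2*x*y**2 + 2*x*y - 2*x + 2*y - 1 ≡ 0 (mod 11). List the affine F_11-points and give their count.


Affine F_11-points: {(0, 6), (2, 3), (3, 2), (3, 7), (5, 3), (8, 3), (8, 8)}; count = 7.

For each of the 121 pairs (x, y) ∈ F_11², evaluate f(x, y) mod 11. Record the zeros.
  x = 0: [0↦10, 1↦1, 2↦3, 3↦5, 4↦7, 5↦9, 6↦0, 7↦2, 8↦4, 9↦6, 10↦8]  zeros at y ∈ {6}
  x = 1: [0↦8, 1↦1, 2↦9, 3↦10, 4↦4, 5↦2, 6↦4, 7↦10, 8↦9, 9↦1, 10↦8]  zeros at y ∈ ∅
  x = 2: [0↦3, 1↦5, 2↦4, 3↦0, 4↦4, 5↦5, 6↦3, 7↦9, 8↦1, 9↦1, 10↦9]  zeros at y ∈ {3}
  x = 3: [0↦7, 1↦3, 2↦0, 3↦9, 4↦8, 5↦8, 6↦9, 7↦0, 8↦3, 9↦7, 10↦1]  zeros at y ∈ {2, 7}
  x = 4: [0↦10, 1↦7, 2↦9, 3↦5, 4↦6, 5↦1, 6↦1, 7↦6, 8↦5, 9↦9, 10↦7]  zeros at y ∈ ∅
  x = 5: [0↦2, 1↦7, 2↦10, 3↦0, 4↦10, 5↦7, 6↦2, 7↦6, 8↦8, 9↦8, 10↦6]  zeros at y ∈ {3}
  x = 6: [0↦6, 1↦4, 2↦4, 3↦6, 4↦10, 5↦5, 6↦2, 7↦1, 8↦2, 9↦5, 10↦10]  zeros at y ∈ ∅
  x = 7: [0↦1, 1↦10, 2↦3, 3↦2, 4↦7, 5↦7, 6↦2, 7↦3, 8↦10, 9↦1, 10↦9]  zeros at y ∈ ∅
  x = 8: [0↦10, 1↦4, 2↦8, 3↦0, 4↦2, 5↦3, 6↦3, 7↦2, 8↦0, 9↦8, 10↦4]  zeros at y ∈ {3, 8}
  x = 9: [0↦1, 1↦9, 2↦9, 3↦1, 4↦7, 5↦5, 6↦6, 7↦10, 8↦6, 9↦5, 10↦7]  zeros at y ∈ ∅
  x = 10: [0↦8, 1↦4, 2↦7, 3↦6, 4↦1, 5↦3, 6↦1, 7↦6, 8↦7, 9↦4, 10↦8]  zeros at y ∈ ∅
Collecting zeros: affine points = {(0, 6), (2, 3), (3, 2), (3, 7), (5, 3), (8, 3), (8, 8)}.
Total count |C(F_11)_aff| = 7.


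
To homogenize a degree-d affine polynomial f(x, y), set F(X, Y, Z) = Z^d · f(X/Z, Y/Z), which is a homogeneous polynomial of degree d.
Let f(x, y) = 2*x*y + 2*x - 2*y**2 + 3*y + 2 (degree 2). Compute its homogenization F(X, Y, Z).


F(X, Y, Z) = 2*X*Y + 2*X*Z - 2*Y**2 + 3*Y*Z + 2*Z**2

deg(f) = 2.
Substitute x = X/Z, y = Y/Z into f, then multiply by Z^2.
  monomial 2·x^1·y^1 ↦ 2·X^1·Y^1·Z^0.
  monomial 2·x^1·y^0 ↦ 2·X^1·Y^0·Z^1.
  monomial -2·x^0·y^2 ↦ -2·X^0·Y^2·Z^0.
  monomial 3·x^0·y^1 ↦ 3·X^0·Y^1·Z^1.
  monomial 2·x^0·y^0 ↦ 2·X^0·Y^0·Z^2.
Collecting: F(X, Y, Z) = 2*X*Y + 2*X*Z - 2*Y**2 + 3*Y*Z + 2*Z**2.


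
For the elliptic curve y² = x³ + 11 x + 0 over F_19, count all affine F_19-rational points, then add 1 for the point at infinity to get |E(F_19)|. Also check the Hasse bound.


Affine points = {(0, 0), (2, 7), (2, 12), (5, 3), (5, 16), (6, 4), (6, 15), (8, 7), (8, 12), (9, 7), (9, 12), (12, 6), (12, 13), (15, 5), (15, 14), (16, 4), (16, 15), (18, 8), (18, 11)}; affine count = 19; |E(F_19)| = 20.

Discriminant check: Δ ∝ 4a³ + 27b² = 4·11³ + 27·0² = 4·1331 + 27·0 ≡ 4 (mod 19). Nonzero ⇒ E is nonsingular.
For each x ∈ F_19, compute rhs = x³ + 11·x + 0 mod 19, then count y ∈ F_19 with y² ≡ rhs.
  x = 0: rhs = 0, matching y values: 0 (1 points).
  x = 1: rhs = 12, matching y values: none (0 points).
  x = 2: rhs = 11, matching y values: 7, 12 (2 points).
  x = 3: rhs = 3, matching y values: none (0 points).
  x = 4: rhs = 13, matching y values: none (0 points).
  x = 5: rhs = 9, matching y values: 3, 16 (2 points).
  x = 6: rhs = 16, matching y values: 4, 15 (2 points).
  x = 7: rhs = 2, matching y values: none (0 points).
  x = 8: rhs = 11, matching y values: 7, 12 (2 points).
  x = 9: rhs = 11, matching y values: 7, 12 (2 points).
  x = 10: rhs = 8, matching y values: none (0 points).
  x = 11: rhs = 8, matching y values: none (0 points).
  x = 12: rhs = 17, matching y values: 6, 13 (2 points).
  x = 13: rhs = 3, matching y values: none (0 points).
  x = 14: rhs = 10, matching y values: none (0 points).
  x = 15: rhs = 6, matching y values: 5, 14 (2 points).
  x = 16: rhs = 16, matching y values: 4, 15 (2 points).
  x = 17: rhs = 8, matching y values: none (0 points).
  x = 18: rhs = 7, matching y values: 8, 11 (2 points).
Total affine count: 19.
Full point count |E(F_19)| = 19 + 1 = 20.
Hasse bound: |20 − (19+1)| = |0| = 0 ≤ 2√19 ≈ 8.7178 ✓.


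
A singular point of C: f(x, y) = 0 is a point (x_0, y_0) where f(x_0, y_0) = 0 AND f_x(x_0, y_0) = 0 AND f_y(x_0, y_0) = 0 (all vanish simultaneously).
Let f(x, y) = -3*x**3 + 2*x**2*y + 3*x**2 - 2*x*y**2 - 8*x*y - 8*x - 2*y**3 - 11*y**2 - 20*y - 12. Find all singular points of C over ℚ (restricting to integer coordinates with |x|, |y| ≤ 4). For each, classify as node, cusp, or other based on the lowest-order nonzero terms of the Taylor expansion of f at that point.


Singular points: {(0, -2)}; classification: node.

Compute partial derivatives:
  f_x = -9*x**2 + 4*x*y + 6*x - 2*y**2 - 8*y - 8.
  f_y = 2*x**2 - 4*x*y - 8*x - 6*y**2 - 22*y - 20.
Scan x_0 ∈ {−4, ..., 4}. For each x_0, f_y(x_0, y) is a polynomial in y; find its integer roots y ∈ {−4, ..., 4}, then test f_x and f at those candidates.
  x = -4: f_y(-4, y) = -6*y**2 - 6*y + 44; no integer root y with |y| ≤ 4.
  x = -3: f_y(-3, y) = -6*y**2 - 10*y + 22; no integer root y with |y| ≤ 4.
  x = -2: f_y(-2, y) = -6*y**2 - 14*y + 4; no integer root y with |y| ≤ 4.
  x = -1: f_y(-1, y) = -6*y**2 - 18*y - 10; no integer root y with |y| ≤ 4.
  x = 0: f_y(0, y) = -6*y**2 - 22*y - 20; vanishes at y ∈ {-2}. (0, -2): f_x = 0, f = 0 — SINGULAR.
  x = 1: f_y(1, y) = -6*y**2 - 26*y - 26; no integer root y with |y| ≤ 4.
  x = 2: f_y(2, y) = -6*y**2 - 30*y - 28; no integer root y with |y| ≤ 4.
  x = 3: f_y(3, y) = -6*y**2 - 34*y - 26; no integer root y with |y| ≤ 4.
  x = 4: f_y(4, y) = -6*y**2 - 38*y - 20; no integer root y with |y| ≤ 4.
Only singular point on the grid: (0, -2).
Classify: substitute x = 0 + u, y = -2 + v and expand: f = -3*u**3 + 2*u**2*v - u**2 - 2*u*v**2 - 2*v**3 + v**2.
No constant or linear terms (consistent with a singular point). Quadratic part: -u**2 + v**2. Cubic part: -3*u**3 + 2*u**2*v - 2*u*v**2 - 2*v**3.
The quadratic part v**2 - u**2 = (v − u)(v + u) splits into two distinct linear factors, so there are two distinct tangent lines y − -2 = ±(x − 0) — this is a node (ordinary double point).
Classification: node.


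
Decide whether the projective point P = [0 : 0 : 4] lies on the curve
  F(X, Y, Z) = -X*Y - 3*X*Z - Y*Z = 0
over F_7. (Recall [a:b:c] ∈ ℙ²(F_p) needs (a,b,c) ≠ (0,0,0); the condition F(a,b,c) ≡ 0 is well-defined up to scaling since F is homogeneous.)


F(0,0,4) ≡ 0 (mod 7); P is on the curve.

Evaluate F(0, 0, 4) term-by-term (mod 7).
  -X*Y ↦ -1·0·0·1 = 0
  -3*X*Z ↦ -3·0·1·4 = 0
  -Y*Z ↦ -1·1·0·4 = 0
Sum: F(0, 0, 4) = (0) + (0) + (0) = 0.
Reducing mod 7: 0 ≡ 0 (mod 7).
Since F(a, b, c) ≡ 0 (mod 7), P lies on the curve.


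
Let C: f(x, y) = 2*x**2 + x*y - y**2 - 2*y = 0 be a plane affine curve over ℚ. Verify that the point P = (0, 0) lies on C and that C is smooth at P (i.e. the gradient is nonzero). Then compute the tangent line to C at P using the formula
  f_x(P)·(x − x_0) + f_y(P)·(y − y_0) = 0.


Tangent line at P: -2*y = 0.

Step 1: f(0, 0) = 0, so P lies on C.
Step 2: partial derivatives
  f_x(x, y) = 4*x + y, f_y(x, y) = x - 2*y - 2.
  f_x(P) = 0, f_y(P) = -2 (gradient nonzero, so P is smooth).
Step 3: tangent line at P: 0·(x − 0) + -2·(y − 0) = 0.
Expanding: -2*y = 0.


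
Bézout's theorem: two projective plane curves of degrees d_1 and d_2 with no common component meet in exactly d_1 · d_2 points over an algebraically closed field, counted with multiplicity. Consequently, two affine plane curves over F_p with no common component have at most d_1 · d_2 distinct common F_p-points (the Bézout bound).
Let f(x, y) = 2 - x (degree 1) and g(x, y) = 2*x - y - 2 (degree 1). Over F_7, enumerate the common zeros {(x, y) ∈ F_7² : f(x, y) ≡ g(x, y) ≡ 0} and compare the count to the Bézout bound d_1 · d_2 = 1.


Common zeros: {(2, 2)}; count = 1; Bézout bound = 1.

deg(f) = 1, deg(g) = 1, so Bézout bound = 1.
Scan x ∈ F_7. For each x, list the y ∈ F_7 with f(x, y) ≡ 0 and those with g(x, y) ≡ 0 (mod 7); the common zeros in that column are the intersection.
  x = 0: f ≡ 0 at y ∈ ∅; g ≡ 0 at y ∈ {5}; common: ∅.
  x = 1: f ≡ 0 at y ∈ ∅; g ≡ 0 at y ∈ {0}; common: ∅.
  x = 2: f ≡ 0 at y ∈ {0, 1, 2, 3, 4, 5, 6}; g ≡ 0 at y ∈ {2}; common: {2}.
  x = 3: f ≡ 0 at y ∈ ∅; g ≡ 0 at y ∈ {4}; common: ∅.
  x = 4: f ≡ 0 at y ∈ ∅; g ≡ 0 at y ∈ {6}; common: ∅.
  x = 5: f ≡ 0 at y ∈ ∅; g ≡ 0 at y ∈ {1}; common: ∅.
  x = 6: f ≡ 0 at y ∈ ∅; g ≡ 0 at y ∈ {3}; common: ∅.
Collecting: common zeros = {(2, 2)}, so the count is 1.
Comparison with the Bézout bound: 1 ≤ 1 = deg(f)·deg(g), as expected for curves with no common component (the bound is attained).


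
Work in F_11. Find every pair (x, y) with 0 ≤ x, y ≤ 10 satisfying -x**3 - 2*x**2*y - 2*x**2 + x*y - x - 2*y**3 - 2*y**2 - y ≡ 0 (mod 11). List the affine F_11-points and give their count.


Affine F_11-points: {(0, 0), (2, 10), (9, 2), (10, 0), (10, 4), (10, 6)}; count = 6.

For each of the 121 pairs (x, y) ∈ F_11², evaluate f(x, y) mod 11. Record the zeros.
  x = 0: [0↦0, 1↦6, 2↦7, 3↦2, 4↦1, 5↦3, 6↦7, 7↦1, 8↦6, 9↦10, 10↦1]  zeros at y ∈ {0}
  x = 1: [0↦7, 1↦1, 2↦1, 3↦6, 4↦4, 5↦5, 6↦8, 7↦1, 8↦5, 9↦8, 10↦9]  zeros at y ∈ ∅
  x = 2: [0↦4, 1↦4, 2↦10, 3↦10, 4↦3, 5↦10, 6↦8, 7↦7, 8↦6, 9↦4, 10↦0]  zeros at y ∈ {10}
  x = 3: [0↦7, 1↦9, 2↦6, 3↦8, 4↦3, 5↦1, 6↦1, 7↦2, 8↦3, 9↦3, 10↦1]  zeros at y ∈ ∅
  x = 4: [0↦10, 1↦10, 2↦5, 3↦5, 4↦9, 5↦5, 6↦3, 7↦2, 8↦1, 9↦10, 10↦6]  zeros at y ∈ ∅
  x = 5: [0↦7, 1↦1, 2↦1, 3↦6, 4↦4, 5↦5, 6↦8, 7↦1, 8↦5, 9↦8, 10↦9]  zeros at y ∈ ∅
  x = 6: [0↦3, 1↦9, 2↦10, 3↦5, 4↦4, 5↦6, 6↦10, 7↦4, 8↦9, 9↦2, 10↦4]  zeros at y ∈ ∅
  x = 7: [0↦3, 1↦6, 2↦4, 3↦7, 4↦3, 5↦2, 6↦3, 7↦5, 8↦7, 9↦8, 10↦7]  zeros at y ∈ ∅
  x = 8: [0↦1, 1↦8, 2↦10, 3↦6, 4↦6, 5↦9, 6↦3, 7↦9, 8↦4, 9↦9, 10↦1]  zeros at y ∈ ∅
  x = 9: [0↦2, 1↦9, 2↦0, 3↦7, 4↦7, 5↦10, 6↦4, 7↦10, 8↦5, 9↦10, 10↦2]  zeros at y ∈ {2}
  x = 10: [0↦0, 1↦3, 2↦1, 3↦4, 4↦0, 5↦10, 6↦0, 7↦2, 8↦4, 9↦5, 10↦4]  zeros at y ∈ {0, 4, 6}
Collecting zeros: affine points = {(0, 0), (2, 10), (9, 2), (10, 0), (10, 4), (10, 6)}.
Total count |C(F_11)_aff| = 6.


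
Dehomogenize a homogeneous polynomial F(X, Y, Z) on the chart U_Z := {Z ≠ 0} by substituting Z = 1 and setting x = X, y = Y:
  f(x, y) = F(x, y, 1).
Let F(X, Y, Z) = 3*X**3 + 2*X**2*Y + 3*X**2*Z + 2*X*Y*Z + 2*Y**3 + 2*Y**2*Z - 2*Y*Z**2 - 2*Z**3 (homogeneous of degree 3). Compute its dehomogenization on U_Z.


f(x, y) = 3*x**3 + 2*x**2*y + 3*x**2 + 2*x*y + 2*y**3 + 2*y**2 - 2*y - 2

On U_Z we set Z = 1. Each monomial c·X^i·Y^j·Z^k in F becomes c·x^i·y^j·1^k = c·x^i·y^j.
Substituting Z = 1: F(X, Y, 1) = 3*x**3 + 2*x**2*y + 3*x**2 + 2*x*y + 2*y**3 + 2*y**2 - 2*y - 2.
Note: deg(f) ≤ deg(F) = 3; strict inequality happens when F is divisible by Z (lost terms).


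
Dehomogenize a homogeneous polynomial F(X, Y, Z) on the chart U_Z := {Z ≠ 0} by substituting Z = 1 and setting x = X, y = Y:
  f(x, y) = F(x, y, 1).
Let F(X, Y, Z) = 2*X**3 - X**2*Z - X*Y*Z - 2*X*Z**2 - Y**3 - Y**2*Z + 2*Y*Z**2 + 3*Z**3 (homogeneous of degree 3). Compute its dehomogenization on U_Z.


f(x, y) = 2*x**3 - x**2 - x*y - 2*x - y**3 - y**2 + 2*y + 3

On U_Z we set Z = 1. Each monomial c·X^i·Y^j·Z^k in F becomes c·x^i·y^j·1^k = c·x^i·y^j.
Substituting Z = 1: F(X, Y, 1) = 2*x**3 - x**2 - x*y - 2*x - y**3 - y**2 + 2*y + 3.
Note: deg(f) ≤ deg(F) = 3; strict inequality happens when F is divisible by Z (lost terms).


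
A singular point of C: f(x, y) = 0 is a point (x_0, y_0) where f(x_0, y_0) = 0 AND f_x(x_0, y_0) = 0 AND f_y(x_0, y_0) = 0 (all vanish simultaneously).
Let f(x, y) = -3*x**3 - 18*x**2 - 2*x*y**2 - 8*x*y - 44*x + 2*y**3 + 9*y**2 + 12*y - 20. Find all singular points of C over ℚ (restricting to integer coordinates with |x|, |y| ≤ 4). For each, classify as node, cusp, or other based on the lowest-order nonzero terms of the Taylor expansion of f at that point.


Singular points: {(-2, -2)}; classification: cusp.

Compute partial derivatives:
  f_x = -9*x**2 - 36*x - 2*y**2 - 8*y - 44.
  f_y = -4*x*y - 8*x + 6*y**2 + 18*y + 12.
Scan x_0 ∈ {−4, ..., 4}. For each x_0, f_y(x_0, y) is a polynomial in y; find its integer roots y ∈ {−4, ..., 4}, then test f_x and f at those candidates.
  x = -4: f_y(-4, y) = 6*y**2 + 34*y + 44; vanishes at y ∈ {-2}. (-4, -2): f_x = -36 ≠ 0.
  x = -3: f_y(-3, y) = 6*y**2 + 30*y + 36; vanishes at y ∈ {-3, -2}. (-3, -3): f_x = -11 ≠ 0; (-3, -2): f_x = -9 ≠ 0.
  x = -2: f_y(-2, y) = 6*y**2 + 26*y + 28; vanishes at y ∈ {-2}. (-2, -2): f_x = 0, f = 0 — SINGULAR.
  x = -1: f_y(-1, y) = 6*y**2 + 22*y + 20; vanishes at y ∈ {-2}. (-1, -2): f_x = -9 ≠ 0.
  x = 0: f_y(0, y) = 6*y**2 + 18*y + 12; vanishes at y ∈ {-2, -1}. (0, -2): f_x = -36 ≠ 0; (0, -1): f_x = -38 ≠ 0.
  x = 1: f_y(1, y) = 6*y**2 + 14*y + 4; vanishes at y ∈ {-2}. (1, -2): f_x = -81 ≠ 0.
  x = 2: f_y(2, y) = 6*y**2 + 10*y - 4; vanishes at y ∈ {-2}. (2, -2): f_x = -144 ≠ 0.
  x = 3: f_y(3, y) = 6*y**2 + 6*y - 12; vanishes at y ∈ {-2, 1}. (3, -2): f_x = -225 ≠ 0; (3, 1): f_x = -243 ≠ 0.
  x = 4: f_y(4, y) = 6*y**2 + 2*y - 20; vanishes at y ∈ {-2}. (4, -2): f_x = -324 ≠ 0.
Only singular point on the grid: (-2, -2).
Classify: substitute x = -2 + u, y = -2 + v and expand: f = -3*u**3 - 2*u*v**2 + 2*v**3 + v**2.
No constant or linear terms (consistent with a singular point). Quadratic part: v**2. Cubic part: -3*u**3 - 2*u*v**2 + 2*v**3.
The quadratic part v**2 is a perfect square, so there is a single (double) tangent line v = 0, i.e. y = -2. Restricting the cubic part to that line (v = 0) leaves -3*u**3 ≠ 0, so f is not divisible by v and the branch is v² ≈ 3*u**3 to lowest order — this is a cusp.
Classification: cusp.


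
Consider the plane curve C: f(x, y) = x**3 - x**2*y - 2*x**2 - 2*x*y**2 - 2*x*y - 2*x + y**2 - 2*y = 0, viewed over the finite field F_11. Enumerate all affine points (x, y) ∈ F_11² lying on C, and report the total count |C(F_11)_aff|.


Affine F_11-points: {(0, 0), (0, 2), (6, 0), (7, 0), (7, 6)}; count = 5.

For each of the 121 pairs (x, y) ∈ F_11², evaluate f(x, y) mod 11. Record the zeros.
  x = 0: [0↦0, 1↦10, 2↦0, 3↦3, 4↦8, 5↦4, 6↦2, 7↦2, 8↦4, 9↦8, 10↦3]  zeros at y ∈ {0, 2}
  x = 1: [0↦8, 1↦2, 2↦5, 3↦6, 4↦5, 5↦2, 6↦8, 7↦1, 8↦3, 9↦3, 10↦1]  zeros at y ∈ ∅
  x = 2: [0↦7, 1↦5, 2↦8, 3↦5, 4↦7, 5↦3, 6↦4, 7↦10, 8↦10, 9↦4, 10↦3]  zeros at y ∈ ∅
  x = 3: [0↦3, 1↦3, 2↦4, 3↦6, 4↦9, 5↦2, 6↦7, 7↦2, 8↦9, 9↦6, 10↦4]  zeros at y ∈ ∅
  x = 4: [0↦2, 1↦2, 2↦10, 3↦4, 4↦6, 5↦5, 6↦1, 7↦5, 8↦6, 9↦4, 10↦10]  zeros at y ∈ ∅
  x = 5: [0↦10, 1↦8, 2↦10, 3↦5, 4↦4, 5↦7, 6↦3, 7↦3, 8↦7, 9↦4, 10↦5]  zeros at y ∈ ∅
  x = 6: [0↦0, 1↦5, 2↦10, 3↦4, 4↦9, 5↦3, 6↦8, 7↦2, 8↦7, 9↦1, 10↦6]  zeros at y ∈ {0}
  x = 7: [0↦0, 1↦10, 2↦5, 3↦7, 4↦5, 5↦10, 6↦0, 7↦8, 8↦1, 9↦1, 10↦8]  zeros at y ∈ {0, 6}
  x = 8: [0↦5, 1↦7, 2↦1, 3↦9, 4↦9, 5↦1, 6↦7, 7↦5, 8↦6, 9↦10, 10↦6]  zeros at y ∈ ∅
  x = 9: [0↦10, 1↦2, 2↦4, 3↦5, 4↦5, 5↦4, 6↦2, 7↦10, 8↦6, 9↦1, 10↦6]  zeros at y ∈ ∅
  x = 10: [0↦10, 1↦1, 2↦9, 3↦1, 4↦10, 5↦3, 6↦2, 7↦7, 8↦7, 9↦2, 10↦3]  zeros at y ∈ ∅
Collecting zeros: affine points = {(0, 0), (0, 2), (6, 0), (7, 0), (7, 6)}.
Total count |C(F_11)_aff| = 5.


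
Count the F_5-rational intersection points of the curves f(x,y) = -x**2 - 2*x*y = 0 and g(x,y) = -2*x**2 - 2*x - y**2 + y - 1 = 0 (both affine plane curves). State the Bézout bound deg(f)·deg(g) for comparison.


Common zeros: {(2, 4), (3, 1)}; count = 2; Bézout bound = 4.

deg(f) = 2, deg(g) = 2, so Bézout bound = 4.
Scan x ∈ F_5. For each x, list the y ∈ F_5 with f(x, y) ≡ 0 and those with g(x, y) ≡ 0 (mod 5); the common zeros in that column are the intersection.
  x = 0: f ≡ 0 at y ∈ {0, 1, 2, 3, 4}; g ≡ 0 at y ∈ ∅; common: ∅.
  x = 1: f ≡ 0 at y ∈ {2}; g ≡ 0 at y ∈ {0, 1}; common: ∅.
  x = 2: f ≡ 0 at y ∈ {4}; g ≡ 0 at y ∈ {2, 4}; common: {4}.
  x = 3: f ≡ 0 at y ∈ {1}; g ≡ 0 at y ∈ {0, 1}; common: {1}.
  x = 4: f ≡ 0 at y ∈ {3}; g ≡ 0 at y ∈ ∅; common: ∅.
Collecting: common zeros = {(2, 4), (3, 1)}, so the count is 2.
Comparison with the Bézout bound: 2 ≤ 4 = deg(f)·deg(g), as expected for curves with no common component (the affine F_5-count falls short of the bound because intersections may lie at infinity, over extension fields, or carry multiplicity).


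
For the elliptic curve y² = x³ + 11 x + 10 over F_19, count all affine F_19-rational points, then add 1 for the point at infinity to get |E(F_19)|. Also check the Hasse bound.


Affine points = {(4, 2), (4, 17), (5, 0), (6, 8), (6, 11), (14, 1), (14, 18), (15, 4), (15, 15), (16, 8), (16, 11), (18, 6), (18, 13)}; affine count = 13; |E(F_19)| = 14.

Discriminant check: Δ ∝ 4a³ + 27b² = 4·11³ + 27·10² = 4·1331 + 27·100 ≡ 6 (mod 19). Nonzero ⇒ E is nonsingular.
For each x ∈ F_19, compute rhs = x³ + 11·x + 10 mod 19, then count y ∈ F_19 with y² ≡ rhs.
  x = 0: rhs = 10, matching y values: none (0 points).
  x = 1: rhs = 3, matching y values: none (0 points).
  x = 2: rhs = 2, matching y values: none (0 points).
  x = 3: rhs = 13, matching y values: none (0 points).
  x = 4: rhs = 4, matching y values: 2, 17 (2 points).
  x = 5: rhs = 0, matching y values: 0 (1 points).
  x = 6: rhs = 7, matching y values: 8, 11 (2 points).
  x = 7: rhs = 12, matching y values: none (0 points).
  x = 8: rhs = 2, matching y values: none (0 points).
  x = 9: rhs = 2, matching y values: none (0 points).
  x = 10: rhs = 18, matching y values: none (0 points).
  x = 11: rhs = 18, matching y values: none (0 points).
  x = 12: rhs = 8, matching y values: none (0 points).
  x = 13: rhs = 13, matching y values: none (0 points).
  x = 14: rhs = 1, matching y values: 1, 18 (2 points).
  x = 15: rhs = 16, matching y values: 4, 15 (2 points).
  x = 16: rhs = 7, matching y values: 8, 11 (2 points).
  x = 17: rhs = 18, matching y values: none (0 points).
  x = 18: rhs = 17, matching y values: 6, 13 (2 points).
Total affine count: 13.
Full point count |E(F_19)| = 13 + 1 = 14.
Hasse bound: |14 − (19+1)| = |-6| = 6 ≤ 2√19 ≈ 8.7178 ✓.


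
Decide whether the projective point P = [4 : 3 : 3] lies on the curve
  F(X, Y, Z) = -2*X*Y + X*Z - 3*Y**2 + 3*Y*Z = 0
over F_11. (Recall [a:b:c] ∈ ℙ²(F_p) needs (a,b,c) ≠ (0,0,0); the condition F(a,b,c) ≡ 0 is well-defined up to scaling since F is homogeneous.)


F(4,3,3) ≡ 10 (mod 11); P is NOT on the curve.

Evaluate F(4, 3, 3) term-by-term (mod 11).
  -2*X*Y ↦ -2·4·3·1 = -24
  X*Z ↦ 1·4·1·3 = 12
  -3*Y**2 ↦ -3·1·9·1 = -27
  3*Y*Z ↦ 3·1·3·3 = 27
Sum: F(4, 3, 3) = (-24) + (12) + (-27) + (27) = -12.
Reducing mod 11: -12 ≡ 10 (mod 11).
Since F(a, b, c) ≡ 10 ≠ 0 (mod 11), P does NOT lie on the curve.


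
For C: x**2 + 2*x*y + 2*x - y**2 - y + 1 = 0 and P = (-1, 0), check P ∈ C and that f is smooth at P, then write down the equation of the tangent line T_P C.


Tangent line at P: -3*y = 0.

Step 1: f(-1, 0) = 0, so P lies on C.
Step 2: partial derivatives
  f_x(x, y) = 2*x + 2*y + 2, f_y(x, y) = 2*x - 2*y - 1.
  f_x(P) = 0, f_y(P) = -3 (gradient nonzero, so P is smooth).
Step 3: tangent line at P: 0·(x − -1) + -3·(y − 0) = 0.
Expanding: -3*y = 0.


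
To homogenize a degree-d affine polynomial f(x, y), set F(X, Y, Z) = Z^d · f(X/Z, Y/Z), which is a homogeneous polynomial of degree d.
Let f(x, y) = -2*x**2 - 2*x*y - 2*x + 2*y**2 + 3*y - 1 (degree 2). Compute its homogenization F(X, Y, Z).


F(X, Y, Z) = -2*X**2 - 2*X*Y - 2*X*Z + 2*Y**2 + 3*Y*Z - Z**2

deg(f) = 2.
Substitute x = X/Z, y = Y/Z into f, then multiply by Z^2.
  monomial -2·x^2·y^0 ↦ -2·X^2·Y^0·Z^0.
  monomial -2·x^1·y^1 ↦ -2·X^1·Y^1·Z^0.
  monomial -2·x^1·y^0 ↦ -2·X^1·Y^0·Z^1.
  monomial 2·x^0·y^2 ↦ 2·X^0·Y^2·Z^0.
  monomial 3·x^0·y^1 ↦ 3·X^0·Y^1·Z^1.
  monomial -1·x^0·y^0 ↦ -1·X^0·Y^0·Z^2.
Collecting: F(X, Y, Z) = -2*X**2 - 2*X*Y - 2*X*Z + 2*Y**2 + 3*Y*Z - Z**2.


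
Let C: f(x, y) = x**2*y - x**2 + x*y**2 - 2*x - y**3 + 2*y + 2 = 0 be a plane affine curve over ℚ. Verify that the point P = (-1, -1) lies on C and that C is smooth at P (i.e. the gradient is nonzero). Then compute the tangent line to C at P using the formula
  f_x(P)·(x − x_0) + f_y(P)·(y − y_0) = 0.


Tangent line at P: 3*x + 2*y + 5 = 0.

Step 1: f(-1, -1) = 0, so P lies on C.
Step 2: partial derivatives
  f_x(x, y) = 2*x*y - 2*x + y**2 - 2, f_y(x, y) = x**2 + 2*x*y - 3*y**2 + 2.
  f_x(P) = 3, f_y(P) = 2 (gradient nonzero, so P is smooth).
Step 3: tangent line at P: 3·(x − -1) + 2·(y − -1) = 0.
Expanding: 3*x + 2*y + 5 = 0.


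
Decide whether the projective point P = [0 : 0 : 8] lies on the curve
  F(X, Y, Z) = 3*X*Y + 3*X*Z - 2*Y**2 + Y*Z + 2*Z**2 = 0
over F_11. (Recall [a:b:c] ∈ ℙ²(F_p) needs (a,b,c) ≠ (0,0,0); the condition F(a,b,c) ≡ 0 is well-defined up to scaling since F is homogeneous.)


F(0,0,8) ≡ 7 (mod 11); P is NOT on the curve.

Evaluate F(0, 0, 8) term-by-term (mod 11).
  3*X*Y ↦ 3·0·0·1 = 0
  3*X*Z ↦ 3·0·1·8 = 0
  -2*Y**2 ↦ -2·1·0·1 = 0
  Y*Z ↦ 1·1·0·8 = 0
  2*Z**2 ↦ 2·1·1·64 = 128
Sum: F(0, 0, 8) = (0) + (0) + (0) + (0) + (128) = 128.
Reducing mod 11: 128 ≡ 7 (mod 11).
Since F(a, b, c) ≡ 7 ≠ 0 (mod 11), P does NOT lie on the curve.


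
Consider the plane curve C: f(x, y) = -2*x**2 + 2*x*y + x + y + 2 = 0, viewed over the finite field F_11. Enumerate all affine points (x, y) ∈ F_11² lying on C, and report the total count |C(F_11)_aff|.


Affine F_11-points: {(0, 9), (1, 7), (2, 3), (3, 5), (4, 9), (6, 10), (7, 3), (8, 5), (9, 1), (10, 10)}; count = 10.

For each of the 121 pairs (x, y) ∈ F_11², evaluate f(x, y) mod 11. Record the zeros.
  x = 0: [0↦2, 1↦3, 2↦4, 3↦5, 4↦6, 5↦7, 6↦8, 7↦9, 8↦10, 9↦0, 10↦1]  zeros at y ∈ {9}
  x = 1: [0↦1, 1↦4, 2↦7, 3↦10, 4↦2, 5↦5, 6↦8, 7↦0, 8↦3, 9↦6, 10↦9]  zeros at y ∈ {7}
  x = 2: [0↦7, 1↦1, 2↦6, 3↦0, 4↦5, 5↦10, 6↦4, 7↦9, 8↦3, 9↦8, 10↦2]  zeros at y ∈ {3}
  x = 3: [0↦9, 1↦5, 2↦1, 3↦8, 4↦4, 5↦0, 6↦7, 7↦3, 8↦10, 9↦6, 10↦2]  zeros at y ∈ {5}
  x = 4: [0↦7, 1↦5, 2↦3, 3↦1, 4↦10, 5↦8, 6↦6, 7↦4, 8↦2, 9↦0, 10↦9]  zeros at y ∈ {9}
  x = 5: [0↦1, 1↦1, 2↦1, 3↦1, 4↦1, 5↦1, 6↦1, 7↦1, 8↦1, 9↦1, 10↦1]  zeros at y ∈ ∅
  x = 6: [0↦2, 1↦4, 2↦6, 3↦8, 4↦10, 5↦1, 6↦3, 7↦5, 8↦7, 9↦9, 10↦0]  zeros at y ∈ {10}
  x = 7: [0↦10, 1↦3, 2↦7, 3↦0, 4↦4, 5↦8, 6↦1, 7↦5, 8↦9, 9↦2, 10↦6]  zeros at y ∈ {3}
  x = 8: [0↦3, 1↦9, 2↦4, 3↦10, 4↦5, 5↦0, 6↦6, 7↦1, 8↦7, 9↦2, 10↦8]  zeros at y ∈ {5}
  x = 9: [0↦3, 1↦0, 2↦8, 3↦5, 4↦2, 5↦10, 6↦7, 7↦4, 8↦1, 9↦9, 10↦6]  zeros at y ∈ {1}
  x = 10: [0↦10, 1↦9, 2↦8, 3↦7, 4↦6, 5↦5, 6↦4, 7↦3, 8↦2, 9↦1, 10↦0]  zeros at y ∈ {10}
Collecting zeros: affine points = {(0, 9), (1, 7), (2, 3), (3, 5), (4, 9), (6, 10), (7, 3), (8, 5), (9, 1), (10, 10)}.
Total count |C(F_11)_aff| = 10.


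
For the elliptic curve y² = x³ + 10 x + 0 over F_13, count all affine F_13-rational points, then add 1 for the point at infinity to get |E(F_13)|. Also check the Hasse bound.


Affine points = {(0, 0), (4, 0), (6, 4), (6, 9), (7, 6), (7, 7), (9, 0)}; affine count = 7; |E(F_13)| = 8.

Discriminant check: Δ ∝ 4a³ + 27b² = 4·10³ + 27·0² = 4·1000 + 27·0 ≡ 9 (mod 13). Nonzero ⇒ E is nonsingular.
For each x ∈ F_13, compute rhs = x³ + 10·x + 0 mod 13, then count y ∈ F_13 with y² ≡ rhs.
  x = 0: rhs = 0, matching y values: 0 (1 points).
  x = 1: rhs = 11, matching y values: none (0 points).
  x = 2: rhs = 2, matching y values: none (0 points).
  x = 3: rhs = 5, matching y values: none (0 points).
  x = 4: rhs = 0, matching y values: 0 (1 points).
  x = 5: rhs = 6, matching y values: none (0 points).
  x = 6: rhs = 3, matching y values: 4, 9 (2 points).
  x = 7: rhs = 10, matching y values: 6, 7 (2 points).
  x = 8: rhs = 7, matching y values: none (0 points).
  x = 9: rhs = 0, matching y values: 0 (1 points).
  x = 10: rhs = 8, matching y values: none (0 points).
  x = 11: rhs = 11, matching y values: none (0 points).
  x = 12: rhs = 2, matching y values: none (0 points).
Total affine count: 7.
Full point count |E(F_13)| = 7 + 1 = 8.
Hasse bound: |8 − (13+1)| = |-6| = 6 ≤ 2√13 ≈ 7.2111 ✓.
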